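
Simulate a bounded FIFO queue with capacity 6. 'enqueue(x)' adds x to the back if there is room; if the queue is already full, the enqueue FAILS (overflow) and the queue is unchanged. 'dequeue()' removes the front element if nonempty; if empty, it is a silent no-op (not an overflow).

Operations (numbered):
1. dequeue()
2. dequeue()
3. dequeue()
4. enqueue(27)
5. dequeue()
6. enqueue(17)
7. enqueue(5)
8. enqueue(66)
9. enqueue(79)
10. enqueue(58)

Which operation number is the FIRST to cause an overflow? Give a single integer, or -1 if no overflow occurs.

1. dequeue(): empty, no-op, size=0
2. dequeue(): empty, no-op, size=0
3. dequeue(): empty, no-op, size=0
4. enqueue(27): size=1
5. dequeue(): size=0
6. enqueue(17): size=1
7. enqueue(5): size=2
8. enqueue(66): size=3
9. enqueue(79): size=4
10. enqueue(58): size=5

Answer: -1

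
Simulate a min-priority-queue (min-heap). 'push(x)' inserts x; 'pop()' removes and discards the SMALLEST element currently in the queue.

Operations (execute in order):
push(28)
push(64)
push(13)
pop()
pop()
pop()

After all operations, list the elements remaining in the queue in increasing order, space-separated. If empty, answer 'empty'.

Answer: empty

Derivation:
push(28): heap contents = [28]
push(64): heap contents = [28, 64]
push(13): heap contents = [13, 28, 64]
pop() → 13: heap contents = [28, 64]
pop() → 28: heap contents = [64]
pop() → 64: heap contents = []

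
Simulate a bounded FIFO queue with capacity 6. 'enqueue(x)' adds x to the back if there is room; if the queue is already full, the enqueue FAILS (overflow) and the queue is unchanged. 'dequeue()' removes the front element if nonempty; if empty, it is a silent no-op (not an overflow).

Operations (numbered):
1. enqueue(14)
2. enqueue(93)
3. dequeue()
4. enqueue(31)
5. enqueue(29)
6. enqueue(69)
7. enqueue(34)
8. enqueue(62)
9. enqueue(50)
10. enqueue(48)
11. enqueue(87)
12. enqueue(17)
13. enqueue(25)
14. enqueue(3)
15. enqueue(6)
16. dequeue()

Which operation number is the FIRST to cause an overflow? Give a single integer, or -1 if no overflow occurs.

1. enqueue(14): size=1
2. enqueue(93): size=2
3. dequeue(): size=1
4. enqueue(31): size=2
5. enqueue(29): size=3
6. enqueue(69): size=4
7. enqueue(34): size=5
8. enqueue(62): size=6
9. enqueue(50): size=6=cap → OVERFLOW (fail)
10. enqueue(48): size=6=cap → OVERFLOW (fail)
11. enqueue(87): size=6=cap → OVERFLOW (fail)
12. enqueue(17): size=6=cap → OVERFLOW (fail)
13. enqueue(25): size=6=cap → OVERFLOW (fail)
14. enqueue(3): size=6=cap → OVERFLOW (fail)
15. enqueue(6): size=6=cap → OVERFLOW (fail)
16. dequeue(): size=5

Answer: 9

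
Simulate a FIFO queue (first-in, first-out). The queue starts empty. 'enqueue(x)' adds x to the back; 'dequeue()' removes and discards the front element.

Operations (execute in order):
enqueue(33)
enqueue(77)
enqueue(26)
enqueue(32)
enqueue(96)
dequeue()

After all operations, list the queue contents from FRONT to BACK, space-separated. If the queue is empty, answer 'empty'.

enqueue(33): [33]
enqueue(77): [33, 77]
enqueue(26): [33, 77, 26]
enqueue(32): [33, 77, 26, 32]
enqueue(96): [33, 77, 26, 32, 96]
dequeue(): [77, 26, 32, 96]

Answer: 77 26 32 96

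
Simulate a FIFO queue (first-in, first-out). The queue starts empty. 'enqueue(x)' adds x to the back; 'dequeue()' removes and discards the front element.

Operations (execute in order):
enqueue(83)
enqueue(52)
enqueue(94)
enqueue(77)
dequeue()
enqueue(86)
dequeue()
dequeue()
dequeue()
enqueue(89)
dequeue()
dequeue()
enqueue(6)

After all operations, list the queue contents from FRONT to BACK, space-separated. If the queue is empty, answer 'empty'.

Answer: 6

Derivation:
enqueue(83): [83]
enqueue(52): [83, 52]
enqueue(94): [83, 52, 94]
enqueue(77): [83, 52, 94, 77]
dequeue(): [52, 94, 77]
enqueue(86): [52, 94, 77, 86]
dequeue(): [94, 77, 86]
dequeue(): [77, 86]
dequeue(): [86]
enqueue(89): [86, 89]
dequeue(): [89]
dequeue(): []
enqueue(6): [6]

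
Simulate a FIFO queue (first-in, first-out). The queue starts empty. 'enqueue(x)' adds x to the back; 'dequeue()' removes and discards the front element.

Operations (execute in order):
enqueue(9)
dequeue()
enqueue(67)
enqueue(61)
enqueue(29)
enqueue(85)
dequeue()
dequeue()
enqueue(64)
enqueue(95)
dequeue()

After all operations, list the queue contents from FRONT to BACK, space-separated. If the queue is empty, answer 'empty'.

enqueue(9): [9]
dequeue(): []
enqueue(67): [67]
enqueue(61): [67, 61]
enqueue(29): [67, 61, 29]
enqueue(85): [67, 61, 29, 85]
dequeue(): [61, 29, 85]
dequeue(): [29, 85]
enqueue(64): [29, 85, 64]
enqueue(95): [29, 85, 64, 95]
dequeue(): [85, 64, 95]

Answer: 85 64 95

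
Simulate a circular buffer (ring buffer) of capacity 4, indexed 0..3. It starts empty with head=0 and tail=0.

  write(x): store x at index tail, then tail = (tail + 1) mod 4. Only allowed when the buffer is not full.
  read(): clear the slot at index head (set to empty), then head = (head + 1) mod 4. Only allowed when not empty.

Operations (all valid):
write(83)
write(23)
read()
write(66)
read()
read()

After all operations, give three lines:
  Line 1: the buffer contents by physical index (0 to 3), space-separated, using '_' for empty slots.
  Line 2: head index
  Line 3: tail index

Answer: _ _ _ _
3
3

Derivation:
write(83): buf=[83 _ _ _], head=0, tail=1, size=1
write(23): buf=[83 23 _ _], head=0, tail=2, size=2
read(): buf=[_ 23 _ _], head=1, tail=2, size=1
write(66): buf=[_ 23 66 _], head=1, tail=3, size=2
read(): buf=[_ _ 66 _], head=2, tail=3, size=1
read(): buf=[_ _ _ _], head=3, tail=3, size=0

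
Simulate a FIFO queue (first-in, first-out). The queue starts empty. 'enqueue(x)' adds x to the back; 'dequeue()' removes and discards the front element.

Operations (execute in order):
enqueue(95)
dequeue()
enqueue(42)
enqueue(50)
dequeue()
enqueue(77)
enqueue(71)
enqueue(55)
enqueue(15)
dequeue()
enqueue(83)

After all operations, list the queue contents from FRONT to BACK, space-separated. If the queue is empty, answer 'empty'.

enqueue(95): [95]
dequeue(): []
enqueue(42): [42]
enqueue(50): [42, 50]
dequeue(): [50]
enqueue(77): [50, 77]
enqueue(71): [50, 77, 71]
enqueue(55): [50, 77, 71, 55]
enqueue(15): [50, 77, 71, 55, 15]
dequeue(): [77, 71, 55, 15]
enqueue(83): [77, 71, 55, 15, 83]

Answer: 77 71 55 15 83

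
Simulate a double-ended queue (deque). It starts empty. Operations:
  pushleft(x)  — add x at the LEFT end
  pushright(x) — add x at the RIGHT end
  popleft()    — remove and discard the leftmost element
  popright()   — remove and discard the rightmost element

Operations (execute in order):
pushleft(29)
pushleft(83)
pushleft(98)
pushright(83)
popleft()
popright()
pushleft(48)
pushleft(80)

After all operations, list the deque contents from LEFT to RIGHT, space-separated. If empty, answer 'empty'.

Answer: 80 48 83 29

Derivation:
pushleft(29): [29]
pushleft(83): [83, 29]
pushleft(98): [98, 83, 29]
pushright(83): [98, 83, 29, 83]
popleft(): [83, 29, 83]
popright(): [83, 29]
pushleft(48): [48, 83, 29]
pushleft(80): [80, 48, 83, 29]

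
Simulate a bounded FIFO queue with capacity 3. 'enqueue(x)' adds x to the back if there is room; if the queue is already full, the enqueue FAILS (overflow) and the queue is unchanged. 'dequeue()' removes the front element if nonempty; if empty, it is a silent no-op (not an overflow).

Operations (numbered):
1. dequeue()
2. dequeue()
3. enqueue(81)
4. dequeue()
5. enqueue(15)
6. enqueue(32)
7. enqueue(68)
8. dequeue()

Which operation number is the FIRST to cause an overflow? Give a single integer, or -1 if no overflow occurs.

1. dequeue(): empty, no-op, size=0
2. dequeue(): empty, no-op, size=0
3. enqueue(81): size=1
4. dequeue(): size=0
5. enqueue(15): size=1
6. enqueue(32): size=2
7. enqueue(68): size=3
8. dequeue(): size=2

Answer: -1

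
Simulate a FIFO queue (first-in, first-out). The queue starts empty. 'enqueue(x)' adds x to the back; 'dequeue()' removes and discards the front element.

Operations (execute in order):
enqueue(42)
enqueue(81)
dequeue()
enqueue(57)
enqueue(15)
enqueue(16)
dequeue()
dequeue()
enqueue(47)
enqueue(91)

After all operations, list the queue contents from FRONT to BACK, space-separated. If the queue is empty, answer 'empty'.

enqueue(42): [42]
enqueue(81): [42, 81]
dequeue(): [81]
enqueue(57): [81, 57]
enqueue(15): [81, 57, 15]
enqueue(16): [81, 57, 15, 16]
dequeue(): [57, 15, 16]
dequeue(): [15, 16]
enqueue(47): [15, 16, 47]
enqueue(91): [15, 16, 47, 91]

Answer: 15 16 47 91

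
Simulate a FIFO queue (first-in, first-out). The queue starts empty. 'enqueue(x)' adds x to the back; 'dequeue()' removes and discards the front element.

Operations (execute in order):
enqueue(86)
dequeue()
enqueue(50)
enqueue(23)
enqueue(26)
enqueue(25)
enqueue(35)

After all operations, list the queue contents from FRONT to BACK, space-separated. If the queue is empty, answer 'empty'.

enqueue(86): [86]
dequeue(): []
enqueue(50): [50]
enqueue(23): [50, 23]
enqueue(26): [50, 23, 26]
enqueue(25): [50, 23, 26, 25]
enqueue(35): [50, 23, 26, 25, 35]

Answer: 50 23 26 25 35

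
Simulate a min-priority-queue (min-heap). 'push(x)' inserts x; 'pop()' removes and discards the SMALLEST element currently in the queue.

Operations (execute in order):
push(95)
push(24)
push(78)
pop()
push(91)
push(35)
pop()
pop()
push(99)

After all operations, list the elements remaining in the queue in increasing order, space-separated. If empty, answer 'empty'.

Answer: 91 95 99

Derivation:
push(95): heap contents = [95]
push(24): heap contents = [24, 95]
push(78): heap contents = [24, 78, 95]
pop() → 24: heap contents = [78, 95]
push(91): heap contents = [78, 91, 95]
push(35): heap contents = [35, 78, 91, 95]
pop() → 35: heap contents = [78, 91, 95]
pop() → 78: heap contents = [91, 95]
push(99): heap contents = [91, 95, 99]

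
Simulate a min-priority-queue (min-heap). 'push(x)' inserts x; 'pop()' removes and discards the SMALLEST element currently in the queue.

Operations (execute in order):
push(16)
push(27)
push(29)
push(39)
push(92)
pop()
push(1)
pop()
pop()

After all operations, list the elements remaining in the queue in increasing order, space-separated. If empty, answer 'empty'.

Answer: 29 39 92

Derivation:
push(16): heap contents = [16]
push(27): heap contents = [16, 27]
push(29): heap contents = [16, 27, 29]
push(39): heap contents = [16, 27, 29, 39]
push(92): heap contents = [16, 27, 29, 39, 92]
pop() → 16: heap contents = [27, 29, 39, 92]
push(1): heap contents = [1, 27, 29, 39, 92]
pop() → 1: heap contents = [27, 29, 39, 92]
pop() → 27: heap contents = [29, 39, 92]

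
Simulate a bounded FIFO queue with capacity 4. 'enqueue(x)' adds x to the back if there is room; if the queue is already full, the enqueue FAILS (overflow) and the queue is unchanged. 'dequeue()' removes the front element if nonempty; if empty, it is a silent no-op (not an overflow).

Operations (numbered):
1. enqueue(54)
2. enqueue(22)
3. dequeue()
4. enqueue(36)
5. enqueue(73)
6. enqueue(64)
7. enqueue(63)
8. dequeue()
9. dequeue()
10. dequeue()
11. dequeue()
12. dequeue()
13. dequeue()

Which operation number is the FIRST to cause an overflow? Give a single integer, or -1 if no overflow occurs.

Answer: 7

Derivation:
1. enqueue(54): size=1
2. enqueue(22): size=2
3. dequeue(): size=1
4. enqueue(36): size=2
5. enqueue(73): size=3
6. enqueue(64): size=4
7. enqueue(63): size=4=cap → OVERFLOW (fail)
8. dequeue(): size=3
9. dequeue(): size=2
10. dequeue(): size=1
11. dequeue(): size=0
12. dequeue(): empty, no-op, size=0
13. dequeue(): empty, no-op, size=0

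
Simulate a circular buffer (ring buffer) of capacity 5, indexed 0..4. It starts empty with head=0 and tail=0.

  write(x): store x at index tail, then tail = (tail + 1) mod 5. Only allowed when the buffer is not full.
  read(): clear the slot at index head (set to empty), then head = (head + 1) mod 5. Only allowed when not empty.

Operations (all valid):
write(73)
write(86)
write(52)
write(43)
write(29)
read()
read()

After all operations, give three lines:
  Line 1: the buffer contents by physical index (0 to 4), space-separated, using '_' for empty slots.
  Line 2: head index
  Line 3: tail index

write(73): buf=[73 _ _ _ _], head=0, tail=1, size=1
write(86): buf=[73 86 _ _ _], head=0, tail=2, size=2
write(52): buf=[73 86 52 _ _], head=0, tail=3, size=3
write(43): buf=[73 86 52 43 _], head=0, tail=4, size=4
write(29): buf=[73 86 52 43 29], head=0, tail=0, size=5
read(): buf=[_ 86 52 43 29], head=1, tail=0, size=4
read(): buf=[_ _ 52 43 29], head=2, tail=0, size=3

Answer: _ _ 52 43 29
2
0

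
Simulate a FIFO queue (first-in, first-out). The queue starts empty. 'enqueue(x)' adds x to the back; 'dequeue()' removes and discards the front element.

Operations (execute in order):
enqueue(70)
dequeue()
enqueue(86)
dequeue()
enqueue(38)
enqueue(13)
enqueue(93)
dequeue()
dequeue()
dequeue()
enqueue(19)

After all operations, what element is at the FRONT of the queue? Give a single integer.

Answer: 19

Derivation:
enqueue(70): queue = [70]
dequeue(): queue = []
enqueue(86): queue = [86]
dequeue(): queue = []
enqueue(38): queue = [38]
enqueue(13): queue = [38, 13]
enqueue(93): queue = [38, 13, 93]
dequeue(): queue = [13, 93]
dequeue(): queue = [93]
dequeue(): queue = []
enqueue(19): queue = [19]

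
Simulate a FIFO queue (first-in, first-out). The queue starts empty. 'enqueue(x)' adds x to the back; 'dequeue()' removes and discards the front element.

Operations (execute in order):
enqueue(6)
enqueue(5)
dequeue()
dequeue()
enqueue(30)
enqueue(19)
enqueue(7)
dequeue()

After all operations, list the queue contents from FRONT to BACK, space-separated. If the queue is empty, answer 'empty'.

enqueue(6): [6]
enqueue(5): [6, 5]
dequeue(): [5]
dequeue(): []
enqueue(30): [30]
enqueue(19): [30, 19]
enqueue(7): [30, 19, 7]
dequeue(): [19, 7]

Answer: 19 7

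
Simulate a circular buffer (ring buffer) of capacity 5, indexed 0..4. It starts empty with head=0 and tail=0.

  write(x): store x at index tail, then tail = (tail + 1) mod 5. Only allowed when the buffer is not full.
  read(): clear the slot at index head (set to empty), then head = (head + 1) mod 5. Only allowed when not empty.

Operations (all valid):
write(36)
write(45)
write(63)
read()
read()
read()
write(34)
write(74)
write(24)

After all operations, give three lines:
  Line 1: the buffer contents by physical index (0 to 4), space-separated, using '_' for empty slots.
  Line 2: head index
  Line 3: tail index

Answer: 24 _ _ 34 74
3
1

Derivation:
write(36): buf=[36 _ _ _ _], head=0, tail=1, size=1
write(45): buf=[36 45 _ _ _], head=0, tail=2, size=2
write(63): buf=[36 45 63 _ _], head=0, tail=3, size=3
read(): buf=[_ 45 63 _ _], head=1, tail=3, size=2
read(): buf=[_ _ 63 _ _], head=2, tail=3, size=1
read(): buf=[_ _ _ _ _], head=3, tail=3, size=0
write(34): buf=[_ _ _ 34 _], head=3, tail=4, size=1
write(74): buf=[_ _ _ 34 74], head=3, tail=0, size=2
write(24): buf=[24 _ _ 34 74], head=3, tail=1, size=3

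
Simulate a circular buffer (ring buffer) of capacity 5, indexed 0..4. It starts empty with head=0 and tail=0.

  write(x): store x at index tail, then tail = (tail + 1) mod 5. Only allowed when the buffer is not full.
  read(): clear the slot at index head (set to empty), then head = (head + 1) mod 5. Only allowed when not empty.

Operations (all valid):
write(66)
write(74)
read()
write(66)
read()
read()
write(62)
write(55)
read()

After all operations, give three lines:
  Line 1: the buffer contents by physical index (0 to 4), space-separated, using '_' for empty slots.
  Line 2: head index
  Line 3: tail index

Answer: _ _ _ _ 55
4
0

Derivation:
write(66): buf=[66 _ _ _ _], head=0, tail=1, size=1
write(74): buf=[66 74 _ _ _], head=0, tail=2, size=2
read(): buf=[_ 74 _ _ _], head=1, tail=2, size=1
write(66): buf=[_ 74 66 _ _], head=1, tail=3, size=2
read(): buf=[_ _ 66 _ _], head=2, tail=3, size=1
read(): buf=[_ _ _ _ _], head=3, tail=3, size=0
write(62): buf=[_ _ _ 62 _], head=3, tail=4, size=1
write(55): buf=[_ _ _ 62 55], head=3, tail=0, size=2
read(): buf=[_ _ _ _ 55], head=4, tail=0, size=1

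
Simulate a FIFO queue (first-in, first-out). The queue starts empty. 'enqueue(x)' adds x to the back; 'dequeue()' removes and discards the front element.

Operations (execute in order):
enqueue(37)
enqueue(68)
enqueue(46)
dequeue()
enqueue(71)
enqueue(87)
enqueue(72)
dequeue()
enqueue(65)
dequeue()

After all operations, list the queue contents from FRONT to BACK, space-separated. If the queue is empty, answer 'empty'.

Answer: 71 87 72 65

Derivation:
enqueue(37): [37]
enqueue(68): [37, 68]
enqueue(46): [37, 68, 46]
dequeue(): [68, 46]
enqueue(71): [68, 46, 71]
enqueue(87): [68, 46, 71, 87]
enqueue(72): [68, 46, 71, 87, 72]
dequeue(): [46, 71, 87, 72]
enqueue(65): [46, 71, 87, 72, 65]
dequeue(): [71, 87, 72, 65]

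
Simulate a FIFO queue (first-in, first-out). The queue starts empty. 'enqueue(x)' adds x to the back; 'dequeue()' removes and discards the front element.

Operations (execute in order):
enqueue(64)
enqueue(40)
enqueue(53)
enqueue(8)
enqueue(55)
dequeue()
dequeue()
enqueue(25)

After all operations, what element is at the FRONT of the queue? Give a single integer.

enqueue(64): queue = [64]
enqueue(40): queue = [64, 40]
enqueue(53): queue = [64, 40, 53]
enqueue(8): queue = [64, 40, 53, 8]
enqueue(55): queue = [64, 40, 53, 8, 55]
dequeue(): queue = [40, 53, 8, 55]
dequeue(): queue = [53, 8, 55]
enqueue(25): queue = [53, 8, 55, 25]

Answer: 53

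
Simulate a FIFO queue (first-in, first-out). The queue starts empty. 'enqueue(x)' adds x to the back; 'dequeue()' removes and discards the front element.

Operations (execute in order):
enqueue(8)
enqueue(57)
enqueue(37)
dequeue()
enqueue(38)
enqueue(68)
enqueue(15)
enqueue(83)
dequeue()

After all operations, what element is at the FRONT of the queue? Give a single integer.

enqueue(8): queue = [8]
enqueue(57): queue = [8, 57]
enqueue(37): queue = [8, 57, 37]
dequeue(): queue = [57, 37]
enqueue(38): queue = [57, 37, 38]
enqueue(68): queue = [57, 37, 38, 68]
enqueue(15): queue = [57, 37, 38, 68, 15]
enqueue(83): queue = [57, 37, 38, 68, 15, 83]
dequeue(): queue = [37, 38, 68, 15, 83]

Answer: 37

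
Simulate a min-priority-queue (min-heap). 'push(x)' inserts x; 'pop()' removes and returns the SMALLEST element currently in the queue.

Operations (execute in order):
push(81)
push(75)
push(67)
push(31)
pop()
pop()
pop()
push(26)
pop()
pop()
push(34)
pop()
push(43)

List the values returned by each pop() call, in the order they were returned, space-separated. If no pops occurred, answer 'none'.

Answer: 31 67 75 26 81 34

Derivation:
push(81): heap contents = [81]
push(75): heap contents = [75, 81]
push(67): heap contents = [67, 75, 81]
push(31): heap contents = [31, 67, 75, 81]
pop() → 31: heap contents = [67, 75, 81]
pop() → 67: heap contents = [75, 81]
pop() → 75: heap contents = [81]
push(26): heap contents = [26, 81]
pop() → 26: heap contents = [81]
pop() → 81: heap contents = []
push(34): heap contents = [34]
pop() → 34: heap contents = []
push(43): heap contents = [43]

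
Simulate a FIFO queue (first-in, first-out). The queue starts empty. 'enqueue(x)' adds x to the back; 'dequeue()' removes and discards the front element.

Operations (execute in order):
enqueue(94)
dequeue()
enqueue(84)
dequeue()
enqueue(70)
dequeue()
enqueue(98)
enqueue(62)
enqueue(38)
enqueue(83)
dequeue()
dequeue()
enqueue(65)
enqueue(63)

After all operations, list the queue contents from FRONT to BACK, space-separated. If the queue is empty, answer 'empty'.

Answer: 38 83 65 63

Derivation:
enqueue(94): [94]
dequeue(): []
enqueue(84): [84]
dequeue(): []
enqueue(70): [70]
dequeue(): []
enqueue(98): [98]
enqueue(62): [98, 62]
enqueue(38): [98, 62, 38]
enqueue(83): [98, 62, 38, 83]
dequeue(): [62, 38, 83]
dequeue(): [38, 83]
enqueue(65): [38, 83, 65]
enqueue(63): [38, 83, 65, 63]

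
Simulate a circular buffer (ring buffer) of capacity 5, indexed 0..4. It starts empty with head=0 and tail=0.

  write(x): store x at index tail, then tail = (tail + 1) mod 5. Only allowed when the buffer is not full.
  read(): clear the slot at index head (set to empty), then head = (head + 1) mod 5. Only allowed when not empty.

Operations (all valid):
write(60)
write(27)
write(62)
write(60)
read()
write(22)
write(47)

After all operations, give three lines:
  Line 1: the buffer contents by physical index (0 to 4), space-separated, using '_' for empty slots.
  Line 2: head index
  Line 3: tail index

Answer: 47 27 62 60 22
1
1

Derivation:
write(60): buf=[60 _ _ _ _], head=0, tail=1, size=1
write(27): buf=[60 27 _ _ _], head=0, tail=2, size=2
write(62): buf=[60 27 62 _ _], head=0, tail=3, size=3
write(60): buf=[60 27 62 60 _], head=0, tail=4, size=4
read(): buf=[_ 27 62 60 _], head=1, tail=4, size=3
write(22): buf=[_ 27 62 60 22], head=1, tail=0, size=4
write(47): buf=[47 27 62 60 22], head=1, tail=1, size=5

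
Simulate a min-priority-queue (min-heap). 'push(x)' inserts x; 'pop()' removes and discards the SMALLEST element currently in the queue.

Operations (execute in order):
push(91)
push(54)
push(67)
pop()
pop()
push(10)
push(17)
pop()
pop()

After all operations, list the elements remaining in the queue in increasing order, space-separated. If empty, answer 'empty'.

push(91): heap contents = [91]
push(54): heap contents = [54, 91]
push(67): heap contents = [54, 67, 91]
pop() → 54: heap contents = [67, 91]
pop() → 67: heap contents = [91]
push(10): heap contents = [10, 91]
push(17): heap contents = [10, 17, 91]
pop() → 10: heap contents = [17, 91]
pop() → 17: heap contents = [91]

Answer: 91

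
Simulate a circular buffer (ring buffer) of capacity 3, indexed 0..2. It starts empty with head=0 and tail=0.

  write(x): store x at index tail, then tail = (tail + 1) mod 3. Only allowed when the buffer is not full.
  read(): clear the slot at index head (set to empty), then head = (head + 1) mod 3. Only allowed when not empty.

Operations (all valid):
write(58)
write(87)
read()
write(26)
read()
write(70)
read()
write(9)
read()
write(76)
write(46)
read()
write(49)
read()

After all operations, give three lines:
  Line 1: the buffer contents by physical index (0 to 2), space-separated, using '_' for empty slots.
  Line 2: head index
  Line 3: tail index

write(58): buf=[58 _ _], head=0, tail=1, size=1
write(87): buf=[58 87 _], head=0, tail=2, size=2
read(): buf=[_ 87 _], head=1, tail=2, size=1
write(26): buf=[_ 87 26], head=1, tail=0, size=2
read(): buf=[_ _ 26], head=2, tail=0, size=1
write(70): buf=[70 _ 26], head=2, tail=1, size=2
read(): buf=[70 _ _], head=0, tail=1, size=1
write(9): buf=[70 9 _], head=0, tail=2, size=2
read(): buf=[_ 9 _], head=1, tail=2, size=1
write(76): buf=[_ 9 76], head=1, tail=0, size=2
write(46): buf=[46 9 76], head=1, tail=1, size=3
read(): buf=[46 _ 76], head=2, tail=1, size=2
write(49): buf=[46 49 76], head=2, tail=2, size=3
read(): buf=[46 49 _], head=0, tail=2, size=2

Answer: 46 49 _
0
2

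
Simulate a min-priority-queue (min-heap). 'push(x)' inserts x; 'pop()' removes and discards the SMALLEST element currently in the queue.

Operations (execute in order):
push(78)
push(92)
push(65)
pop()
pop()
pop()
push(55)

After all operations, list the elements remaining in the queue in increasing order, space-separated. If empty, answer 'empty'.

Answer: 55

Derivation:
push(78): heap contents = [78]
push(92): heap contents = [78, 92]
push(65): heap contents = [65, 78, 92]
pop() → 65: heap contents = [78, 92]
pop() → 78: heap contents = [92]
pop() → 92: heap contents = []
push(55): heap contents = [55]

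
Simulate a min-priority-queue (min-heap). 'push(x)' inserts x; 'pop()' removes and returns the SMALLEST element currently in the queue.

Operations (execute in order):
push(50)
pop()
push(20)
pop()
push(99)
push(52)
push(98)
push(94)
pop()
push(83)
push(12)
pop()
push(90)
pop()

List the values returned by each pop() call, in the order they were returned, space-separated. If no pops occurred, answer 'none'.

push(50): heap contents = [50]
pop() → 50: heap contents = []
push(20): heap contents = [20]
pop() → 20: heap contents = []
push(99): heap contents = [99]
push(52): heap contents = [52, 99]
push(98): heap contents = [52, 98, 99]
push(94): heap contents = [52, 94, 98, 99]
pop() → 52: heap contents = [94, 98, 99]
push(83): heap contents = [83, 94, 98, 99]
push(12): heap contents = [12, 83, 94, 98, 99]
pop() → 12: heap contents = [83, 94, 98, 99]
push(90): heap contents = [83, 90, 94, 98, 99]
pop() → 83: heap contents = [90, 94, 98, 99]

Answer: 50 20 52 12 83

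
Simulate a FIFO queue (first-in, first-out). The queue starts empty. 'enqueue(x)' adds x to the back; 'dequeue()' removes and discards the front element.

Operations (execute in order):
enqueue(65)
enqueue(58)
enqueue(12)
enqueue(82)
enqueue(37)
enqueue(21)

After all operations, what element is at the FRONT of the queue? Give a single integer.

enqueue(65): queue = [65]
enqueue(58): queue = [65, 58]
enqueue(12): queue = [65, 58, 12]
enqueue(82): queue = [65, 58, 12, 82]
enqueue(37): queue = [65, 58, 12, 82, 37]
enqueue(21): queue = [65, 58, 12, 82, 37, 21]

Answer: 65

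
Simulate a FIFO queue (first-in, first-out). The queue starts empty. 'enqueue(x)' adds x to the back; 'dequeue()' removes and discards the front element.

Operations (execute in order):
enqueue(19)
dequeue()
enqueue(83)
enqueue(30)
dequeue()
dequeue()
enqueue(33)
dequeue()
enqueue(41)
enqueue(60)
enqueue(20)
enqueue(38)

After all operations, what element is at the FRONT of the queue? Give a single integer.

enqueue(19): queue = [19]
dequeue(): queue = []
enqueue(83): queue = [83]
enqueue(30): queue = [83, 30]
dequeue(): queue = [30]
dequeue(): queue = []
enqueue(33): queue = [33]
dequeue(): queue = []
enqueue(41): queue = [41]
enqueue(60): queue = [41, 60]
enqueue(20): queue = [41, 60, 20]
enqueue(38): queue = [41, 60, 20, 38]

Answer: 41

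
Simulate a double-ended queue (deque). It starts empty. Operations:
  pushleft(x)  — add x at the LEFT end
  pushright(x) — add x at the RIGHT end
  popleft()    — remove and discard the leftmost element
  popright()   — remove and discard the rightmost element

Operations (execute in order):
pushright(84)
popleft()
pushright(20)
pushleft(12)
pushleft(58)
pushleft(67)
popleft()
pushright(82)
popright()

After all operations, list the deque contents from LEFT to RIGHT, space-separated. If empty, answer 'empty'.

Answer: 58 12 20

Derivation:
pushright(84): [84]
popleft(): []
pushright(20): [20]
pushleft(12): [12, 20]
pushleft(58): [58, 12, 20]
pushleft(67): [67, 58, 12, 20]
popleft(): [58, 12, 20]
pushright(82): [58, 12, 20, 82]
popright(): [58, 12, 20]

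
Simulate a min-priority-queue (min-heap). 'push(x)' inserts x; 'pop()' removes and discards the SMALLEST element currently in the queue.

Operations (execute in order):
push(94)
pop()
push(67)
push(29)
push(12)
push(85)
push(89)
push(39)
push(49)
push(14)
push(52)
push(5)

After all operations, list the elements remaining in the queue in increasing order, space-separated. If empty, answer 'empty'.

Answer: 5 12 14 29 39 49 52 67 85 89

Derivation:
push(94): heap contents = [94]
pop() → 94: heap contents = []
push(67): heap contents = [67]
push(29): heap contents = [29, 67]
push(12): heap contents = [12, 29, 67]
push(85): heap contents = [12, 29, 67, 85]
push(89): heap contents = [12, 29, 67, 85, 89]
push(39): heap contents = [12, 29, 39, 67, 85, 89]
push(49): heap contents = [12, 29, 39, 49, 67, 85, 89]
push(14): heap contents = [12, 14, 29, 39, 49, 67, 85, 89]
push(52): heap contents = [12, 14, 29, 39, 49, 52, 67, 85, 89]
push(5): heap contents = [5, 12, 14, 29, 39, 49, 52, 67, 85, 89]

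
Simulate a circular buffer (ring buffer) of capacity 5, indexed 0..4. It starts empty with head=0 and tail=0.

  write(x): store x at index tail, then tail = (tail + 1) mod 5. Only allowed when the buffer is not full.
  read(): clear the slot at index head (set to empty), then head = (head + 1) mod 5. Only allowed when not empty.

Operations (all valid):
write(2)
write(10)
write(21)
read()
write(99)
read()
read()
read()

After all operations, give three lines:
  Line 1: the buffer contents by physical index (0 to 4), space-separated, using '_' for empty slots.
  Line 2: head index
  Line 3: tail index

Answer: _ _ _ _ _
4
4

Derivation:
write(2): buf=[2 _ _ _ _], head=0, tail=1, size=1
write(10): buf=[2 10 _ _ _], head=0, tail=2, size=2
write(21): buf=[2 10 21 _ _], head=0, tail=3, size=3
read(): buf=[_ 10 21 _ _], head=1, tail=3, size=2
write(99): buf=[_ 10 21 99 _], head=1, tail=4, size=3
read(): buf=[_ _ 21 99 _], head=2, tail=4, size=2
read(): buf=[_ _ _ 99 _], head=3, tail=4, size=1
read(): buf=[_ _ _ _ _], head=4, tail=4, size=0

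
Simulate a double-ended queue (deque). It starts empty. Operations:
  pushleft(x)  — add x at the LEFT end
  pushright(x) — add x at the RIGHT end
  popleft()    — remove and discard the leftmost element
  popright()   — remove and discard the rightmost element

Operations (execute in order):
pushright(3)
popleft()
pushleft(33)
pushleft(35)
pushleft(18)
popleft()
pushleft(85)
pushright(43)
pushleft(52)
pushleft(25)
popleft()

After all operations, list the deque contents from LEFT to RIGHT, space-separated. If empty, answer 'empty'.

Answer: 52 85 35 33 43

Derivation:
pushright(3): [3]
popleft(): []
pushleft(33): [33]
pushleft(35): [35, 33]
pushleft(18): [18, 35, 33]
popleft(): [35, 33]
pushleft(85): [85, 35, 33]
pushright(43): [85, 35, 33, 43]
pushleft(52): [52, 85, 35, 33, 43]
pushleft(25): [25, 52, 85, 35, 33, 43]
popleft(): [52, 85, 35, 33, 43]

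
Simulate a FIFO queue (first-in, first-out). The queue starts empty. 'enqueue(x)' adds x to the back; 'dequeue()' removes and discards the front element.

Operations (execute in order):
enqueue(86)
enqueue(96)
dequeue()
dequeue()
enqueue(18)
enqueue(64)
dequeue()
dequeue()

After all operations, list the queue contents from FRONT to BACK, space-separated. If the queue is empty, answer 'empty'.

Answer: empty

Derivation:
enqueue(86): [86]
enqueue(96): [86, 96]
dequeue(): [96]
dequeue(): []
enqueue(18): [18]
enqueue(64): [18, 64]
dequeue(): [64]
dequeue(): []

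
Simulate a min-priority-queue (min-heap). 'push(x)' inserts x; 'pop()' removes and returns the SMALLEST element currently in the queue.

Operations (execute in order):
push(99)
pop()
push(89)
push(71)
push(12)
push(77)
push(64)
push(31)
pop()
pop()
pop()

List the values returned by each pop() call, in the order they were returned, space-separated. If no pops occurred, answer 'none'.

push(99): heap contents = [99]
pop() → 99: heap contents = []
push(89): heap contents = [89]
push(71): heap contents = [71, 89]
push(12): heap contents = [12, 71, 89]
push(77): heap contents = [12, 71, 77, 89]
push(64): heap contents = [12, 64, 71, 77, 89]
push(31): heap contents = [12, 31, 64, 71, 77, 89]
pop() → 12: heap contents = [31, 64, 71, 77, 89]
pop() → 31: heap contents = [64, 71, 77, 89]
pop() → 64: heap contents = [71, 77, 89]

Answer: 99 12 31 64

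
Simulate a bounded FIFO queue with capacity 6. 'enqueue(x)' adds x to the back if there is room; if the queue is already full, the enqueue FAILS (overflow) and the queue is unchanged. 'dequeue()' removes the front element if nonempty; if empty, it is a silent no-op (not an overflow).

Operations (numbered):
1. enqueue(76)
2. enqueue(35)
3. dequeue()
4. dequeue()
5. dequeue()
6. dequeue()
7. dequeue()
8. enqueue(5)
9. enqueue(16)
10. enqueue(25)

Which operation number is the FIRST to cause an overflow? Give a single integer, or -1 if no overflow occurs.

1. enqueue(76): size=1
2. enqueue(35): size=2
3. dequeue(): size=1
4. dequeue(): size=0
5. dequeue(): empty, no-op, size=0
6. dequeue(): empty, no-op, size=0
7. dequeue(): empty, no-op, size=0
8. enqueue(5): size=1
9. enqueue(16): size=2
10. enqueue(25): size=3

Answer: -1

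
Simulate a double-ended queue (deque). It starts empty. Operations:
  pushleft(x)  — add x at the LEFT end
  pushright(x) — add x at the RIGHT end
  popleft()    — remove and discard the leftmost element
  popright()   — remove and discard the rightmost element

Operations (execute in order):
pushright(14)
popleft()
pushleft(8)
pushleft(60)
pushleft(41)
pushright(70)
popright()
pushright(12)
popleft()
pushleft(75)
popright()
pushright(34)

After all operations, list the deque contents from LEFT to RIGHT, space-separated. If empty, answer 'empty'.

pushright(14): [14]
popleft(): []
pushleft(8): [8]
pushleft(60): [60, 8]
pushleft(41): [41, 60, 8]
pushright(70): [41, 60, 8, 70]
popright(): [41, 60, 8]
pushright(12): [41, 60, 8, 12]
popleft(): [60, 8, 12]
pushleft(75): [75, 60, 8, 12]
popright(): [75, 60, 8]
pushright(34): [75, 60, 8, 34]

Answer: 75 60 8 34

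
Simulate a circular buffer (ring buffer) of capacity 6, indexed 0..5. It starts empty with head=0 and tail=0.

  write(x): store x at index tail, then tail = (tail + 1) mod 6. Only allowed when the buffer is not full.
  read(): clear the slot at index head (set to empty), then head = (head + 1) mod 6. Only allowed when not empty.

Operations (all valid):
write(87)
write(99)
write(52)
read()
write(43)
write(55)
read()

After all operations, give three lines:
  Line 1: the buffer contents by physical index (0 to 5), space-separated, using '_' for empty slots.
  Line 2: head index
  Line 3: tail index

Answer: _ _ 52 43 55 _
2
5

Derivation:
write(87): buf=[87 _ _ _ _ _], head=0, tail=1, size=1
write(99): buf=[87 99 _ _ _ _], head=0, tail=2, size=2
write(52): buf=[87 99 52 _ _ _], head=0, tail=3, size=3
read(): buf=[_ 99 52 _ _ _], head=1, tail=3, size=2
write(43): buf=[_ 99 52 43 _ _], head=1, tail=4, size=3
write(55): buf=[_ 99 52 43 55 _], head=1, tail=5, size=4
read(): buf=[_ _ 52 43 55 _], head=2, tail=5, size=3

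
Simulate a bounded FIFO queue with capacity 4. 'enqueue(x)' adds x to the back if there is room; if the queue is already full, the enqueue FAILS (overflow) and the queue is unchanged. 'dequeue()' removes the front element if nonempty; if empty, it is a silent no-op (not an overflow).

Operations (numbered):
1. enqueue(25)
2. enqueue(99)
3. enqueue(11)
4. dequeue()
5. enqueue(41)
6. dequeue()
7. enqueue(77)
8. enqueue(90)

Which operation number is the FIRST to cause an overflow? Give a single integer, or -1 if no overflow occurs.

1. enqueue(25): size=1
2. enqueue(99): size=2
3. enqueue(11): size=3
4. dequeue(): size=2
5. enqueue(41): size=3
6. dequeue(): size=2
7. enqueue(77): size=3
8. enqueue(90): size=4

Answer: -1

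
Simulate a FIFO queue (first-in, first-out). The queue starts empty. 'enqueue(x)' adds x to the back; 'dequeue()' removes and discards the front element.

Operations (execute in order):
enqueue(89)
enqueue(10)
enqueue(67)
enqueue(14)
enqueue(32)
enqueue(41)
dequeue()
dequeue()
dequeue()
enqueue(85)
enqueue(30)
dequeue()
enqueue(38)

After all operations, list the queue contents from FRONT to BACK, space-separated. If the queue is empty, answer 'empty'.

Answer: 32 41 85 30 38

Derivation:
enqueue(89): [89]
enqueue(10): [89, 10]
enqueue(67): [89, 10, 67]
enqueue(14): [89, 10, 67, 14]
enqueue(32): [89, 10, 67, 14, 32]
enqueue(41): [89, 10, 67, 14, 32, 41]
dequeue(): [10, 67, 14, 32, 41]
dequeue(): [67, 14, 32, 41]
dequeue(): [14, 32, 41]
enqueue(85): [14, 32, 41, 85]
enqueue(30): [14, 32, 41, 85, 30]
dequeue(): [32, 41, 85, 30]
enqueue(38): [32, 41, 85, 30, 38]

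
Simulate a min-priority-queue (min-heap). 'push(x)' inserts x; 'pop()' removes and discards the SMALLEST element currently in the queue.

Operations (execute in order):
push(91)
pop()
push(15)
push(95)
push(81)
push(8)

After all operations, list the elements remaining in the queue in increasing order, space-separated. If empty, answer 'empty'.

Answer: 8 15 81 95

Derivation:
push(91): heap contents = [91]
pop() → 91: heap contents = []
push(15): heap contents = [15]
push(95): heap contents = [15, 95]
push(81): heap contents = [15, 81, 95]
push(8): heap contents = [8, 15, 81, 95]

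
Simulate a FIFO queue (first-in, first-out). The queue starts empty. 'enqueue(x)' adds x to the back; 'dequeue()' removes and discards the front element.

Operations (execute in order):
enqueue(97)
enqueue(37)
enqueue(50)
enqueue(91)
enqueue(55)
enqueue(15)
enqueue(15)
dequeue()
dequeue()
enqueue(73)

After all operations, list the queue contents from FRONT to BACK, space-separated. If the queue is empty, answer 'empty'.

enqueue(97): [97]
enqueue(37): [97, 37]
enqueue(50): [97, 37, 50]
enqueue(91): [97, 37, 50, 91]
enqueue(55): [97, 37, 50, 91, 55]
enqueue(15): [97, 37, 50, 91, 55, 15]
enqueue(15): [97, 37, 50, 91, 55, 15, 15]
dequeue(): [37, 50, 91, 55, 15, 15]
dequeue(): [50, 91, 55, 15, 15]
enqueue(73): [50, 91, 55, 15, 15, 73]

Answer: 50 91 55 15 15 73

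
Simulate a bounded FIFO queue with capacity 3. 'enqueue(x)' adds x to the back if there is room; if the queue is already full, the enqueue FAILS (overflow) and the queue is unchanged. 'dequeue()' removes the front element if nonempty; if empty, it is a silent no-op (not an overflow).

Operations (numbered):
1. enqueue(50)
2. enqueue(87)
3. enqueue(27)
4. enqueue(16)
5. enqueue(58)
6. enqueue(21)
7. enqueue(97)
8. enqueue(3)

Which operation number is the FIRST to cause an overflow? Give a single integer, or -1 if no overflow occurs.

Answer: 4

Derivation:
1. enqueue(50): size=1
2. enqueue(87): size=2
3. enqueue(27): size=3
4. enqueue(16): size=3=cap → OVERFLOW (fail)
5. enqueue(58): size=3=cap → OVERFLOW (fail)
6. enqueue(21): size=3=cap → OVERFLOW (fail)
7. enqueue(97): size=3=cap → OVERFLOW (fail)
8. enqueue(3): size=3=cap → OVERFLOW (fail)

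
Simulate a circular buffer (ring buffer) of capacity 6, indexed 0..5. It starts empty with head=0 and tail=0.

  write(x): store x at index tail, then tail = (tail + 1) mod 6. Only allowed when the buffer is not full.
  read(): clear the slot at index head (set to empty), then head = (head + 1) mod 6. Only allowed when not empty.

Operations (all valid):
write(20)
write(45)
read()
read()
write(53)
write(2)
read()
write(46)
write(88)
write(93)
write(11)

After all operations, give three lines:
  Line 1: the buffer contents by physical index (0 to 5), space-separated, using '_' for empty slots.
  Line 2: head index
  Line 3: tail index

write(20): buf=[20 _ _ _ _ _], head=0, tail=1, size=1
write(45): buf=[20 45 _ _ _ _], head=0, tail=2, size=2
read(): buf=[_ 45 _ _ _ _], head=1, tail=2, size=1
read(): buf=[_ _ _ _ _ _], head=2, tail=2, size=0
write(53): buf=[_ _ 53 _ _ _], head=2, tail=3, size=1
write(2): buf=[_ _ 53 2 _ _], head=2, tail=4, size=2
read(): buf=[_ _ _ 2 _ _], head=3, tail=4, size=1
write(46): buf=[_ _ _ 2 46 _], head=3, tail=5, size=2
write(88): buf=[_ _ _ 2 46 88], head=3, tail=0, size=3
write(93): buf=[93 _ _ 2 46 88], head=3, tail=1, size=4
write(11): buf=[93 11 _ 2 46 88], head=3, tail=2, size=5

Answer: 93 11 _ 2 46 88
3
2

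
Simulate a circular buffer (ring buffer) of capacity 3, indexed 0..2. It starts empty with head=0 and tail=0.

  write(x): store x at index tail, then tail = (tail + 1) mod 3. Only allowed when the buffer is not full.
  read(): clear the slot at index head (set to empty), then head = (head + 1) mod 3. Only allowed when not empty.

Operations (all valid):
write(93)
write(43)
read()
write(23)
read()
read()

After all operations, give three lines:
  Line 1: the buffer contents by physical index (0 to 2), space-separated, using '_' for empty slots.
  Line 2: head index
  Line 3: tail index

Answer: _ _ _
0
0

Derivation:
write(93): buf=[93 _ _], head=0, tail=1, size=1
write(43): buf=[93 43 _], head=0, tail=2, size=2
read(): buf=[_ 43 _], head=1, tail=2, size=1
write(23): buf=[_ 43 23], head=1, tail=0, size=2
read(): buf=[_ _ 23], head=2, tail=0, size=1
read(): buf=[_ _ _], head=0, tail=0, size=0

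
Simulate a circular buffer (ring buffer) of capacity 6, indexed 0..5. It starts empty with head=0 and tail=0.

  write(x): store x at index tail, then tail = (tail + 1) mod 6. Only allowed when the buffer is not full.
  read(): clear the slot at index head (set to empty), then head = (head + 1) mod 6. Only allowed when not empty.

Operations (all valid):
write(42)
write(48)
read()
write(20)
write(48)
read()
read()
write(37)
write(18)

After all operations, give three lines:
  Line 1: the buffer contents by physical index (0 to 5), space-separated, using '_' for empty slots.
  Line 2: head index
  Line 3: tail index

Answer: _ _ _ 48 37 18
3
0

Derivation:
write(42): buf=[42 _ _ _ _ _], head=0, tail=1, size=1
write(48): buf=[42 48 _ _ _ _], head=0, tail=2, size=2
read(): buf=[_ 48 _ _ _ _], head=1, tail=2, size=1
write(20): buf=[_ 48 20 _ _ _], head=1, tail=3, size=2
write(48): buf=[_ 48 20 48 _ _], head=1, tail=4, size=3
read(): buf=[_ _ 20 48 _ _], head=2, tail=4, size=2
read(): buf=[_ _ _ 48 _ _], head=3, tail=4, size=1
write(37): buf=[_ _ _ 48 37 _], head=3, tail=5, size=2
write(18): buf=[_ _ _ 48 37 18], head=3, tail=0, size=3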